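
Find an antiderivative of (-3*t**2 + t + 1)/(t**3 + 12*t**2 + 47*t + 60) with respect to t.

Factor the denominator: (t + 3)*(t + 4)*(t + 5).
Partial-fraction decomposition: -79/(2*(t + 5)) + 51/(t + 4) - 29/(2*(t + 3)).
Integrate each term: A/(t−a) contributes A·log|t−a|.

-29*log(t + 3)/2 + 51*log(t + 4) - 79*log(t + 5)/2 + C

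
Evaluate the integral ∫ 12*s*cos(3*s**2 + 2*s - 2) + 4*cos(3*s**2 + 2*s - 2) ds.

2*sin(3*s**2 + 2*s - 2) + C

Let u = 3*s**2 + 2*s - 2, so du = (6*s + 2) ds.
Rewriting, the integral becomes 2·∫ cos(u) du = 2·sin(u).
Substituting back, u = 3*s**2 + 2*s - 2.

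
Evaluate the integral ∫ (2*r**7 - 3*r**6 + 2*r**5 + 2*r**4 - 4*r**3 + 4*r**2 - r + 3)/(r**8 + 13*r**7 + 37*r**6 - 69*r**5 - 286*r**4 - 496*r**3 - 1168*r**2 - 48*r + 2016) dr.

307*log(r - 3)/6500 - log(r - 1)/1008 + 15047*log(r + 2)/28800 - 79087*log(r + 6)/4480 + 2027267*log(r + 7)/106000 - 8933*log(r**2 + 4)/440960 + 4209*atan(r/2)/220480 + 427/(2400*r + 4800) + C

Factor the denominator: (r - 3)*(r - 1)*(r + 2)**2*(r + 6)*(r + 7)*(r**2 + 4).
Partial-fraction decomposition: -(8933*r - 8418)/(220480*(r**2 + 4)) + 2027267/(106000*(r + 7)) - 79087/(4480*(r + 6)) + 15047/(28800*(r + 2)) - 427/(2400*(r + 2)**2) - 1/(1008*(r - 1)) + 307/(6500*(r - 3)).
Integrate each term; A/(r−a) gives A·log|r−a|; the (Br+D)/(r²+p²) term gives a log and an atan.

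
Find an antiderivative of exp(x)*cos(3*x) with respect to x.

Let I denote the integral. Integrate by parts with u = cos(3*x), dv = exp(x) dx, so v = exp(x): I = exp(x)*cos(3*x) + 3·∫ exp(x)*sin(3*x) dx.
Apply parts again with u = sin(3*x), dv = exp(x) dx: ∫ exp(x)*sin(3*x) dx = exp(x)*sin(3*x) − 3·I. Substituting back brings back I: I = 3*exp(x)*sin(3*x) + exp(x)*cos(3*x) − 9·I.
Solving for I: (1 + 9)·I equals the remaining terms, so I = (1/10)·(3*exp(x)*sin(3*x) + exp(x)*cos(3*x)).

3*exp(x)*sin(3*x)/10 + exp(x)*cos(3*x)/10 + C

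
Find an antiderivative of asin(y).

y*asin(y) + sqrt(-y**2 + 1) + C

Use integration by parts with u = arcsin(y), dv = dy.
Then du = 1/sqrt(-y**2 + 1) dy.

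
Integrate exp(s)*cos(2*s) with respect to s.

Let I denote the integral. Integrate by parts with u = cos(2*s), dv = exp(s) ds, so v = exp(s): I = exp(s)*cos(2*s) + 2·∫ exp(s)*sin(2*s) ds.
Apply parts again with u = sin(2*s), dv = exp(s) ds: ∫ exp(s)*sin(2*s) ds = exp(s)*sin(2*s) − 2·I. Substituting back brings back I: I = 2*exp(s)*sin(2*s) + exp(s)*cos(2*s) − 4·I.
Solving for I: (1 + 4)·I equals the remaining terms, so I = (1/5)·(2*exp(s)*sin(2*s) + exp(s)*cos(2*s)).

2*exp(s)*sin(2*s)/5 + exp(s)*cos(2*s)/5 + C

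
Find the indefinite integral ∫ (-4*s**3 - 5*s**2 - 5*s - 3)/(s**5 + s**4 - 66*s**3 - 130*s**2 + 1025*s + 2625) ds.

Factor the denominator: (s - 7)*(s - 5)*(s + 3)*(s + 5)**2.
Partial-fraction decomposition: -977/(14400*(s + 5)) - 397/(240*(s + 5)**2) + 15/(64*(s + 3)) + 653/(1600*(s - 5)) - 331/(576*(s - 7)).
Integrate each term; A/(s−a) gives A·log|s−a|; A/(s−a)² gives −A/(s−a).

-331*log(s - 7)/576 + 653*log(s - 5)/1600 + 15*log(s + 3)/64 - 977*log(s + 5)/14400 + 397/(240*s + 1200) + C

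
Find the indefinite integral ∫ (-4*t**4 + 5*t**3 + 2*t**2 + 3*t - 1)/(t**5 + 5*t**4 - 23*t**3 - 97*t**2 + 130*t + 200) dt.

-661*log(t - 4)/810 + 11*log(t - 2)/294 - 11*log(t + 1)/240 - 201659*log(t + 5)/63504 - 3091/(252*t + 1260) + C

Factor the denominator: (t - 4)*(t - 2)*(t + 1)*(t + 5)**2.
Partial-fraction decomposition: -201659/(63504*(t + 5)) + 3091/(252*(t + 5)**2) - 11/(240*(t + 1)) + 11/(294*(t - 2)) - 661/(810*(t - 4)).
Integrate each term; A/(t−a) gives A·log|t−a|; A/(t−a)² gives −A/(t−a).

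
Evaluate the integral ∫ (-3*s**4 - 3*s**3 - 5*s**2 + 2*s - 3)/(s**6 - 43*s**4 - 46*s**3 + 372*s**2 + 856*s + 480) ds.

-4707*log(s - 6)/9856 + 23*log(s - 4)/72 - log(s + 1)/14 - 265*log(s + 2)/1152 + 91*log(s + 5)/198 - 17/(48*s + 96) + C

Factor the denominator: (s - 6)*(s - 4)*(s + 1)*(s + 2)**2*(s + 5).
Partial-fraction decomposition: 91/(198*(s + 5)) - 265/(1152*(s + 2)) + 17/(48*(s + 2)**2) - 1/(14*(s + 1)) + 23/(72*(s - 4)) - 4707/(9856*(s - 6)).
Integrate each term; A/(s−a) gives A·log|s−a|; A/(s−a)² gives −A/(s−a).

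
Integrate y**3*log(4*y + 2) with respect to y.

y**4*log(4*y + 2)/4 - y**4/16 + y**3/24 - y**2/32 + y/32 - log(2*y + 1)/64 + C

Use integration by parts with u = log(4*y + 2), dv = y**3 dy.
Then du = 4/(4*y + 2) dy and v = y**4/4.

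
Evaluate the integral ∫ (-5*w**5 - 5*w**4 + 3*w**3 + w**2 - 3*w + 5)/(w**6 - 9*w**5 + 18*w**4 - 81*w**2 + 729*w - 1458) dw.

-44689*log(w - 6)/3645 + 1669*log(w - 3)/243 - 94*log(w + 3)/729 + 211*log(w**2 + 9)/810 - 1753*atan(w/3)/2430 - 767/(162*w - 486) + C

Factor the denominator: (w - 6)*(w - 3)**2*(w + 3)*(w**2 + 9).
Partial-fraction decomposition: (422*w - 1753)/(810*(w**2 + 9)) - 94/(729*(w + 3)) + 1669/(243*(w - 3)) + 767/(162*(w - 3)**2) - 44689/(3645*(w - 6)).
Integrate each term; A/(w−a) gives A·log|w−a|; the (Bw+D)/(w²+p²) term gives a log and an atan.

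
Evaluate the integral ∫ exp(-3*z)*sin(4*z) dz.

-3*exp(-3*z)*sin(4*z)/25 - 4*exp(-3*z)*cos(4*z)/25 + C

Let I denote the integral. Integrate by parts with u = sin(4*z), dv = exp(-3*z) dz, so v = -exp(-3*z)/3: I = -exp(-3*z)*sin(4*z)/3 + (4/3)·∫ exp(-3*z)*cos(4*z) dz.
Apply parts again with u = cos(4*z), dv = exp(-3*z) dz: ∫ exp(-3*z)*cos(4*z) dz = -exp(-3*z)*cos(4*z)/3 − (4/3)·I. Substituting back brings back I: I = -exp(-3*z)*sin(4*z)/3 - 4*exp(-3*z)*cos(4*z)/9 − (16/9)·I.
Solving for I: (1 + 16/9)·I equals the remaining terms, so I = (9/25)·(-exp(-3*z)*sin(4*z)/3 - 4*exp(-3*z)*cos(4*z)/9).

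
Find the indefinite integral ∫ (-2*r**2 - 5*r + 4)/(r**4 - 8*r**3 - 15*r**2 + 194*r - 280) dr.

-43*log(r - 7)/60 + 8*log(r - 4)/9 - log(r - 2)/5 + log(r + 5)/36 + C

Factor the denominator: (r - 7)*(r - 4)*(r - 2)*(r + 5).
Partial-fraction decomposition: 1/(36*(r + 5)) - 1/(5*(r - 2)) + 8/(9*(r - 4)) - 43/(60*(r - 7)).
Integrate each term: A/(r−a) contributes A·log|r−a|.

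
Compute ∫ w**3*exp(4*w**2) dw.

Let u = w², du = 2w dw; rewrite as (1/2)∫ u^1·exp(4u) du.
Now integrate by parts 1 time.

(4*w**2 - 1)*exp(4*w**2)/32 + C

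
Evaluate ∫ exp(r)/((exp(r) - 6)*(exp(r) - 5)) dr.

Let u = e^r, du = e^r dr.
The integral becomes ∫ du/((u-6)(u-5)); decompose into partial fractions.

log(exp(r) - 6) - log(exp(r) - 5) + C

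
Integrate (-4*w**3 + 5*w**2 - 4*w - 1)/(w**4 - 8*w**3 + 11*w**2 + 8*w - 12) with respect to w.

-709*log(w - 6)/140 + 7*log(w - 2)/4 - 2*log(w - 1)/5 - 2*log(w + 1)/7 + C

Factor the denominator: (w - 6)*(w - 2)*(w - 1)*(w + 1).
Partial-fraction decomposition: -2/(7*(w + 1)) - 2/(5*(w - 1)) + 7/(4*(w - 2)) - 709/(140*(w - 6)).
Integrate each term: A/(w−a) contributes A·log|w−a|.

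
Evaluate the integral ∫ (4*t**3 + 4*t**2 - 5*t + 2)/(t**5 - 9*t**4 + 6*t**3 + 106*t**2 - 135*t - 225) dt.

Factor the denominator: (t - 5)**2*(t - 3)*(t + 1)*(t + 3).
Partial-fraction decomposition: -55/(768*(t + 3)) - 7/(288*(t + 1)) + 131/(96*(t - 3)) - 2923/(2304*(t - 5)) + 577/(96*(t - 5)**2).
Integrate each term; A/(t−a) gives A·log|t−a|; A/(t−a)² gives −A/(t−a).

-2923*log(t - 5)/2304 + 131*log(t - 3)/96 - 7*log(t + 1)/288 - 55*log(t + 3)/768 - 577/(96*t - 480) + C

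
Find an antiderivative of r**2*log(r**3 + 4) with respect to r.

r**3*log(r**3 + 4)/3 - r**3/3 + 4*log(r**3 + 4)/3 + C

Let u = r**3 + 4, so du = (3*r**2) dr.
The integral becomes (1/3)·∫ log(u) du; integrate by parts with u′=log(u), dv′=du.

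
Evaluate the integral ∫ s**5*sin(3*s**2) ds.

-s**4*cos(3*s**2)/6 + s**2*sin(3*s**2)/9 + cos(3*s**2)/27 + C

Let u = s², du = 2s ds; rewrite as (1/2)∫ u^2·sin(3u) du.
Now integrate by parts 2 times.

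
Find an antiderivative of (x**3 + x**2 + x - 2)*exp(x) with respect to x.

(x**3 - 2*x**2 + 5*x - 7)*exp(x) + C

Use integration by parts with u = x**3 + x**2 + x - 2, dv = exp(x) dx, so v = exp(x).
Apply parts 3 times (tabular method): alternate signs, differentiate u down to 0, integrate dv up.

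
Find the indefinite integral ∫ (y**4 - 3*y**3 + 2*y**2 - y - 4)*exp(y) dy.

(y**4 - 7*y**3 + 23*y**2 - 47*y + 43)*exp(y) + C

Use integration by parts with u = y**4 - 3*y**3 + 2*y**2 - y - 4, dv = exp(y) dy, so v = exp(y).
Apply parts 4 times (tabular method): alternate signs, differentiate u down to 0, integrate dv up.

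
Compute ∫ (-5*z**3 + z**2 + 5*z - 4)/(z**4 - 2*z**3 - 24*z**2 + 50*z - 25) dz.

-579*log(z - 5)/160 + 11*log(z - 1)/32 - 69*log(z + 5)/40 - 1/(8*z - 8) + C

Factor the denominator: (z - 5)*(z - 1)**2*(z + 5).
Partial-fraction decomposition: -69/(40*(z + 5)) + 11/(32*(z - 1)) + 1/(8*(z - 1)**2) - 579/(160*(z - 5)).
Integrate each term; A/(z−a) gives A·log|z−a|; A/(z−a)² gives −A/(z−a).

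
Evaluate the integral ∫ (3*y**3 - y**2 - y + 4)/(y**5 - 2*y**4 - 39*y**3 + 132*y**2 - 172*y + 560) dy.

Factor the denominator: (y - 5)*(y - 4)*(y + 7)*(y**2 + 4).
Partial-fraction decomposition: -(387*y - 907)/(7685*(y**2 + 4)) - 97/(636*(y + 7)) - 4/(5*(y - 4)) + 349/(348*(y - 5)).
Integrate each term; A/(y−a) gives A·log|y−a|; the (By+D)/(y²+p²) term gives a log and an atan.

349*log(y - 5)/348 - 4*log(y - 4)/5 - 97*log(y + 7)/636 - 387*log(y**2 + 4)/15370 + 907*atan(y/2)/15370 + C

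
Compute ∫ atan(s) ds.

Use integration by parts with u = arctan(s), dv = ds.
Then du = 1/(s**2 + 1) ds.

s*atan(s) - log(s**2 + 1)/2 + C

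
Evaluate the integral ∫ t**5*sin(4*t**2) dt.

-t**4*cos(4*t**2)/8 + t**2*sin(4*t**2)/16 + cos(4*t**2)/64 + C

Let u = t², du = 2t dt; rewrite as (1/2)∫ u^2·sin(4u) du.
Now integrate by parts 2 times.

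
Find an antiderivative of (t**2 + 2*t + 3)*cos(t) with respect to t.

Use integration by parts with u = t**2 + 2*t + 3, dv = cos(t) dt, so v = sin(t).
Apply parts 2 times (tabular method): alternate signs, differentiate u down to 0, integrate dv up.

t**2*sin(t) + 2*t*sin(t) + 2*t*cos(t) + sin(t) + 2*cos(t) + C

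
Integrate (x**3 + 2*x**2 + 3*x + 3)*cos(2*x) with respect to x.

Use integration by parts with u = x**3 + 2*x**2 + 3*x + 3, dv = cos(2*x) dx, so v = sin(2*x)/2.
Apply parts 3 times (tabular method): alternate signs, differentiate u down to 0, integrate dv up.

x**3*sin(2*x)/2 + x**2*sin(2*x) + 3*x**2*cos(2*x)/4 + 3*x*sin(2*x)/4 + x*cos(2*x) + sin(2*x) + 3*cos(2*x)/8 + C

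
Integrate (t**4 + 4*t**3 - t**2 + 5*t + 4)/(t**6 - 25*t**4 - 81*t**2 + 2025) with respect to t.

1129*log(t - 5)/5440 - 199*log(t - 3)/1728 - 47*log(t + 3)/1728 - 79*log(t + 5)/5440 - 31*log(t**2 + 9)/1224 + 47*atan(t/3)/918 + C

Factor the denominator: (t - 5)*(t - 3)*(t + 3)*(t + 5)*(t**2 + 9).
Partial-fraction decomposition: -(31*t - 94)/(612*(t**2 + 9)) - 79/(5440*(t + 5)) - 47/(1728*(t + 3)) - 199/(1728*(t - 3)) + 1129/(5440*(t - 5)).
Integrate each term; A/(t−a) gives A·log|t−a|; the (Bt+D)/(t²+p²) term gives a log and an atan.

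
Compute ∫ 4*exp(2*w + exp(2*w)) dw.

Let u = exp(2*w), so du = (2*exp(2*w)) dw.
Rewriting, the integral becomes 2·∫ e^u du = 2·e^u.
Substituting back, u = exp(2*w).

2*exp(exp(2*w)) + C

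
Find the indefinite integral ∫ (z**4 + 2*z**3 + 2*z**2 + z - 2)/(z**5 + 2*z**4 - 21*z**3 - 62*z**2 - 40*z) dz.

Factor the denominator: z*(z - 5)*(z + 1)*(z + 2)*(z + 4).
Partial-fraction decomposition: 77/(108*(z + 4)) - 1/(7*(z + 2)) - 1/(9*(z + 1)) + 464/(945*(z - 5)) + 1/(20*z).
Integrate each term: A/(z−a) contributes A·log|z−a|.

log(z)/20 + 464*log(z - 5)/945 - log(z + 1)/9 - log(z + 2)/7 + 77*log(z + 4)/108 + C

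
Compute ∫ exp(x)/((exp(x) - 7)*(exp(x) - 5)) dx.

Let u = e^x, du = e^x dx.
The integral becomes ∫ du/((u-5)(u-7)); decompose into partial fractions.

log(exp(x) - 7)/2 - log(exp(x) - 5)/2 + C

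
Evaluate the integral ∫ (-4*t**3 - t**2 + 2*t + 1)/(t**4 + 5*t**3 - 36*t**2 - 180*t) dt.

Factor the denominator: t*(t - 6)*(t + 5)*(t + 6).
Partial-fraction decomposition: -817/(72*(t + 6)) + 466/(55*(t + 5)) - 887/(792*(t - 6)) - 1/(180*t).
Integrate each term: A/(t−a) contributes A·log|t−a|.

-log(t)/180 - 887*log(t - 6)/792 + 466*log(t + 5)/55 - 817*log(t + 6)/72 + C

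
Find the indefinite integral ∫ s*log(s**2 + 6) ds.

s**2*log(s**2 + 6)/2 - s**2/2 + 3*log(s**2 + 6) + C

Let u = s**2 + 6, so du = (2*s) ds.
The integral becomes (1/2)·∫ log(u) du; integrate by parts with u′=log(u), dv′=du.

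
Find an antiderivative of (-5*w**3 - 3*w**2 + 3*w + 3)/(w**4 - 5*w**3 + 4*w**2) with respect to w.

27*log(w)/16 - 353*log(w - 4)/48 + 2*log(w - 1)/3 - 3/(4*w) + C

Factor the denominator: w**2*(w - 4)*(w - 1).
Partial-fraction decomposition: 2/(3*(w - 1)) - 353/(48*(w - 4)) + 27/(16*w) + 3/(4*w**2).
Integrate each term; A/(w−a) gives A·log|w−a|; A/(w−a)² gives −A/(w−a).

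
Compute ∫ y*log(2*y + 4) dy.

Use integration by parts with u = log(2*y + 4), dv = y dy.
Then du = 2/(2*y + 4) dy and v = y**2/2.

y**2*log(2*y + 4)/2 - y**2/4 + y - 2*log(y + 2) + C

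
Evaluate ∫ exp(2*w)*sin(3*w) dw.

Let I denote the integral. Integrate by parts with u = sin(3*w), dv = exp(2*w) dw, so v = exp(2*w)/2: I = exp(2*w)*sin(3*w)/2 − (3/2)·∫ exp(2*w)*cos(3*w) dw.
Apply parts again with u = cos(3*w), dv = exp(2*w) dw: ∫ exp(2*w)*cos(3*w) dw = exp(2*w)*cos(3*w)/2 + (3/2)·I. Substituting back brings back I: I = exp(2*w)*sin(3*w)/2 - 3*exp(2*w)*cos(3*w)/4 − (9/4)·I.
Solving for I: (1 + 9/4)·I equals the remaining terms, so I = (4/13)·(exp(2*w)*sin(3*w)/2 - 3*exp(2*w)*cos(3*w)/4).

2*exp(2*w)*sin(3*w)/13 - 3*exp(2*w)*cos(3*w)/13 + C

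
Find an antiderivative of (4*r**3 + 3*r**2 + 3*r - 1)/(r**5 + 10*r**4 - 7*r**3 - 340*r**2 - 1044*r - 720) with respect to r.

Factor the denominator: (r - 6)*(r + 1)*(r + 4)*(r + 5)*(r + 6).
Partial-fraction decomposition: -155/(24*(r + 6)) + 441/(44*(r + 5)) - 221/(60*(r + 4)) + 1/(84*(r + 1)) + 989/(9240*(r - 6)).
Integrate each term: A/(r−a) contributes A·log|r−a|.

989*log(r - 6)/9240 + log(r + 1)/84 - 221*log(r + 4)/60 + 441*log(r + 5)/44 - 155*log(r + 6)/24 + C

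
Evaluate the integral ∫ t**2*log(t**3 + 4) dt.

Let u = t**3 + 4, so du = (3*t**2) dt.
The integral becomes (1/3)·∫ log(u) du; integrate by parts with u′=log(u), dv′=du.

t**3*log(t**3 + 4)/3 - t**3/3 + 4*log(t**3 + 4)/3 + C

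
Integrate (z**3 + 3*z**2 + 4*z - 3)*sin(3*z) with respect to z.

-z**3*cos(3*z)/3 + z**2*sin(3*z)/3 - z**2*cos(3*z) + 2*z*sin(3*z)/3 - 10*z*cos(3*z)/9 + 10*sin(3*z)/27 + 11*cos(3*z)/9 + C

Use integration by parts with u = z**3 + 3*z**2 + 4*z - 3, dv = sin(3*z) dz, so v = -cos(3*z)/3.
Apply parts 3 times (tabular method): alternate signs, differentiate u down to 0, integrate dv up.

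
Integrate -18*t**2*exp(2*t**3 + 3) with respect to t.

-3*exp(2*t**3 + 3) + C

Let u = 2*t**3 + 3, so du = (6*t**2) dt.
Rewriting, the integral becomes -3·∫ e^u du = -3·e^u.
Substituting back, u = 2*t**3 + 3.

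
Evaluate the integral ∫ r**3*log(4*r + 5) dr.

Use integration by parts with u = log(4*r + 5), dv = r**3 dr.
Then du = 4/(4*r + 5) dr and v = r**4/4.

r**4*log(4*r + 5)/4 - r**4/16 + 5*r**3/48 - 25*r**2/128 + 125*r/256 - 625*log(4*r + 5)/1024 + C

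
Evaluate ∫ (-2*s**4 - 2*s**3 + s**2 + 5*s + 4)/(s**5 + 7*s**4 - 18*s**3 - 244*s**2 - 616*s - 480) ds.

-1477*log(s - 6)/3520 - 215*log(s + 2)/192 + 48*log(s + 4)/5 - 332*log(s + 5)/33 - 3/(8*s + 16) + C

Factor the denominator: (s - 6)*(s + 2)**2*(s + 4)*(s + 5).
Partial-fraction decomposition: -332/(33*(s + 5)) + 48/(5*(s + 4)) - 215/(192*(s + 2)) + 3/(8*(s + 2)**2) - 1477/(3520*(s - 6)).
Integrate each term; A/(s−a) gives A·log|s−a|; A/(s−a)² gives −A/(s−a).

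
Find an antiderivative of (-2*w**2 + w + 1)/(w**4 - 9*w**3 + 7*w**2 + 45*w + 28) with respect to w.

-15*log(w - 7)/32 + 9*log(w - 4)/25 + 87*log(w + 1)/800 + 1/(20*w + 20) + C

Factor the denominator: (w - 7)*(w - 4)*(w + 1)**2.
Partial-fraction decomposition: 87/(800*(w + 1)) - 1/(20*(w + 1)**2) + 9/(25*(w - 4)) - 15/(32*(w - 7)).
Integrate each term; A/(w−a) gives A·log|w−a|; A/(w−a)² gives −A/(w−a).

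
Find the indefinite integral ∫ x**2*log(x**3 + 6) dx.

x**3*log(x**3 + 6)/3 - x**3/3 + 2*log(x**3 + 6) + C

Let u = x**3 + 6, so du = (3*x**2) dx.
The integral becomes (1/3)·∫ log(u) du; integrate by parts with u′=log(u), dv′=du.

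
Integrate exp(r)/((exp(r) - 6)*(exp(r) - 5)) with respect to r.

Let u = e^r, du = e^r dr.
The integral becomes ∫ du/((u-6)(u-5)); decompose into partial fractions.

log(exp(r) - 6) - log(exp(r) - 5) + C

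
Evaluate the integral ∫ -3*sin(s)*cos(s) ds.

Let u = cos(s), so du = (-sin(s)) ds.
Rewriting, the integral becomes 3·∫ u^1 du = 3·u^2/2.
Substituting back, u = cos(s).

3*cos(s)**2/2 + C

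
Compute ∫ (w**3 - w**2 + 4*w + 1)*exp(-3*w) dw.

Use integration by parts with u = w**3 - w**2 + 4*w + 1, dv = exp(-3*w) dw, so v = -exp(-3*w)/3.
Apply parts 3 times (tabular method): alternate signs, differentiate u down to 0, integrate dv up.

(-3*w**3 - 12*w - 7)*exp(-3*w)/9 + C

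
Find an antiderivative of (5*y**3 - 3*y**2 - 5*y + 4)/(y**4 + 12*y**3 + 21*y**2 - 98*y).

Factor the denominator: y*(y - 2)*(y + 7)**2.
Partial-fraction decomposition: 19468/(3969*(y + 7)) - 1823/(63*(y + 7)**2) + 11/(81*(y - 2)) - 2/(49*y).
Integrate each term; A/(y−a) gives A·log|y−a|; A/(y−a)² gives −A/(y−a).

-2*log(y)/49 + 11*log(y - 2)/81 + 19468*log(y + 7)/3969 + 1823/(63*y + 441) + C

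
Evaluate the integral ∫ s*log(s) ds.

s**2*log(s)/2 - s**2/4 + C

Use integration by parts with u = log(s), dv = s ds.
Then du = 1/s ds and v = s**2/2.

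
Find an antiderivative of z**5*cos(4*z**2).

Let u = z², du = 2z dz; rewrite as (1/2)∫ u^2·cos(4u) du.
Now integrate by parts 2 times.

z**4*sin(4*z**2)/8 + z**2*cos(4*z**2)/16 - sin(4*z**2)/64 + C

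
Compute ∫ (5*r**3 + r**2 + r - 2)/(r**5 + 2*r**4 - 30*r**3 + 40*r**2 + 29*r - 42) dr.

29*log(r - 3)/16 - 44*log(r - 2)/27 + 5*log(r - 1)/32 + 7*log(r + 1)/144 - 335*log(r + 7)/864 + C

Factor the denominator: (r - 3)*(r - 2)*(r - 1)*(r + 1)*(r + 7).
Partial-fraction decomposition: -335/(864*(r + 7)) + 7/(144*(r + 1)) + 5/(32*(r - 1)) - 44/(27*(r - 2)) + 29/(16*(r - 3)).
Integrate each term: A/(r−a) contributes A·log|r−a|.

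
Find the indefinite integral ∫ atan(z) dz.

z*atan(z) - log(z**2 + 1)/2 + C

Use integration by parts with u = arctan(z), dv = dz.
Then du = 1/(z**2 + 1) dz.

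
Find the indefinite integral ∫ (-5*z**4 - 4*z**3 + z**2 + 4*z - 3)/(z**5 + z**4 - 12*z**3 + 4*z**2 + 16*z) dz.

-3*log(z)/16 - 97*log(z - 2)/36 + 7*log(z + 1)/27 - 1027*log(z + 4)/432 + 103/(36*z - 72) + C

Factor the denominator: z*(z - 2)**2*(z + 1)*(z + 4).
Partial-fraction decomposition: -1027/(432*(z + 4)) + 7/(27*(z + 1)) - 97/(36*(z - 2)) - 103/(36*(z - 2)**2) - 3/(16*z).
Integrate each term; A/(z−a) gives A·log|z−a|; A/(z−a)² gives −A/(z−a).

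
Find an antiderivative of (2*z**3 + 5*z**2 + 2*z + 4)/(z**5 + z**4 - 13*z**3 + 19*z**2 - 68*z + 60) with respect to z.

109*log(z - 3)/208 - 13*log(z - 1)/60 - 131*log(z + 5)/1392 - 201*log(z**2 + 4)/1885 + 164*atan(z/2)/1885 + C

Factor the denominator: (z - 3)*(z - 1)*(z + 5)*(z**2 + 4).
Partial-fraction decomposition: -2*(201*z - 164)/(1885*(z**2 + 4)) - 131/(1392*(z + 5)) - 13/(60*(z - 1)) + 109/(208*(z - 3)).
Integrate each term; A/(z−a) gives A·log|z−a|; the (Bz+D)/(z²+p²) term gives a log and an atan.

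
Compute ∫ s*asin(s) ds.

s**2*asin(s)/2 + s*sqrt(-s**2 + 1)/4 - asin(s)/4 + C

Use integration by parts with u = arcsin(s), dv = s ds.
Then du = 1/sqrt(-s**2 + 1) ds.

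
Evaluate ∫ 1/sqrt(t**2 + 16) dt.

Substitute t = 4·tan(θ), so dt = 4·sec(θ)^2 dθ and the radical becomes sqrt(t**2 + 16) = 4·sec(θ) by the Pythagorean identity.
Integrate the resulting trig expression in θ, then back-substitute tan(θ) = t/4, sec(θ) = sqrt(t**2 + 16)/4 (absorbing any constant into C).

log(t + sqrt(t**2 + 16)) + C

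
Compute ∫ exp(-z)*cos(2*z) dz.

2*exp(-z)*sin(2*z)/5 - exp(-z)*cos(2*z)/5 + C

Let I denote the integral. Integrate by parts with u = cos(2*z), dv = exp(-z) dz, so v = -exp(-z): I = -exp(-z)*cos(2*z) − 2·∫ exp(-z)*sin(2*z) dz.
Apply parts again with u = sin(2*z), dv = exp(-z) dz: ∫ exp(-z)*sin(2*z) dz = -exp(-z)*sin(2*z) + 2·I. Substituting back brings back I: I = 2*exp(-z)*sin(2*z) - exp(-z)*cos(2*z) − 4·I.
Solving for I: (1 + 4)·I equals the remaining terms, so I = (1/5)·(2*exp(-z)*sin(2*z) - exp(-z)*cos(2*z)).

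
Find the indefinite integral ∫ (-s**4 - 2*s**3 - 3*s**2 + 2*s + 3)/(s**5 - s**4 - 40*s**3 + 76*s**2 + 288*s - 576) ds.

Factor the denominator: (s - 4)**2*(s - 2)*(s + 3)*(s + 6).
Partial-fraction decomposition: -327/(800*(s + 6)) + 19/(245*(s + 3)) - 37/(160*(s - 2)) - 536/(1225*(s - 4)) - 421/(140*(s - 4)**2).
Integrate each term; A/(s−a) gives A·log|s−a|; A/(s−a)² gives −A/(s−a).

-536*log(s - 4)/1225 - 37*log(s - 2)/160 + 19*log(s + 3)/245 - 327*log(s + 6)/800 + 421/(140*s - 560) + C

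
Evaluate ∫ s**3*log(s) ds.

Use integration by parts with u = log(s), dv = s**3 ds.
Then du = 1/s ds and v = s**4/4.

s**4*log(s)/4 - s**4/16 + C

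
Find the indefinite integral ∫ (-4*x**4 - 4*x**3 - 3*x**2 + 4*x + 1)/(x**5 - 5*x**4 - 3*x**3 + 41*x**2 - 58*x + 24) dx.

-437*log(x - 4)/42 + 99*log(x - 2)/10 - 73*log(x - 1)/24 - 127*log(x + 3)/280 + 1/(2*x - 2) + C

Factor the denominator: (x - 4)*(x - 2)*(x - 1)**2*(x + 3).
Partial-fraction decomposition: -127/(280*(x + 3)) - 73/(24*(x - 1)) - 1/(2*(x - 1)**2) + 99/(10*(x - 2)) - 437/(42*(x - 4)).
Integrate each term; A/(x−a) gives A·log|x−a|; A/(x−a)² gives −A/(x−a).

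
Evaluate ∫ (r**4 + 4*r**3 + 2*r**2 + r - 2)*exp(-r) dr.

Use integration by parts with u = r**4 + 4*r**3 + 2*r**2 + r - 2, dv = exp(-r) dr, so v = -exp(-r).
Apply parts 4 times (tabular method): alternate signs, differentiate u down to 0, integrate dv up.

(-r**4 - 8*r**3 - 26*r**2 - 53*r - 51)*exp(-r) + C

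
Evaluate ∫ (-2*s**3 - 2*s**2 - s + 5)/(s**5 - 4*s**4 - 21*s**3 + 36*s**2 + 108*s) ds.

Factor the denominator: s*(s - 6)*(s - 3)*(s + 2)*(s + 3).
Partial-fraction decomposition: 22/(81*(s + 3)) - 3/(16*(s + 2)) + 7/(27*(s - 3)) - 505/(1296*(s - 6)) + 5/(108*s).
Integrate each term: A/(s−a) contributes A·log|s−a|.

5*log(s)/108 - 505*log(s - 6)/1296 + 7*log(s - 3)/27 - 3*log(s + 2)/16 + 22*log(s + 3)/81 + C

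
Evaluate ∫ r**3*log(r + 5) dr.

r**4*log(r + 5)/4 - r**4/16 + 5*r**3/12 - 25*r**2/8 + 125*r/4 - 625*log(r + 5)/4 + C

Use integration by parts with u = log(r + 5), dv = r**3 dr.
Then du = 1/(r + 5) dr and v = r**4/4.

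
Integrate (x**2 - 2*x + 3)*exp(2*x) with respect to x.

Use integration by parts with u = x**2 - 2*x + 3, dv = exp(2*x) dx, so v = exp(2*x)/2.
Apply parts 2 times (tabular method): alternate signs, differentiate u down to 0, integrate dv up.

(2*x**2 - 6*x + 9)*exp(2*x)/4 + C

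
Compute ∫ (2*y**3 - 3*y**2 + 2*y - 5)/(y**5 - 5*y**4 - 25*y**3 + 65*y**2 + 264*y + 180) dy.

Factor the denominator: (y - 6)*(y - 5)*(y + 1)*(y + 2)*(y + 3).
Partial-fraction decomposition: -23/(36*(y + 3)) + 37/(56*(y + 2)) - 1/(7*(y + 1)) - 15/(28*(y - 5)) + 331/(504*(y - 6)).
Integrate each term: A/(y−a) contributes A·log|y−a|.

331*log(y - 6)/504 - 15*log(y - 5)/28 - log(y + 1)/7 + 37*log(y + 2)/56 - 23*log(y + 3)/36 + C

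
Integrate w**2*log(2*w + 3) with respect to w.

Use integration by parts with u = log(2*w + 3), dv = w**2 dw.
Then du = 2/(2*w + 3) dw and v = w**3/3.

w**3*log(2*w + 3)/3 - w**3/9 + w**2/4 - 3*w/4 + 9*log(2*w + 3)/8 + C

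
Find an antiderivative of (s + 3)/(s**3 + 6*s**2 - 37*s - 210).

9*log(s - 6)/143 + log(s + 5)/11 - 2*log(s + 7)/13 + C

Factor the denominator: (s - 6)*(s + 5)*(s + 7).
Partial-fraction decomposition: -2/(13*(s + 7)) + 1/(11*(s + 5)) + 9/(143*(s - 6)).
Integrate each term: A/(s−a) contributes A·log|s−a|.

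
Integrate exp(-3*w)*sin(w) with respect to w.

Let I denote the integral. Integrate by parts with u = sin(w), dv = exp(-3*w) dw, so v = -exp(-3*w)/3: I = -exp(-3*w)*sin(w)/3 + (1/3)·∫ exp(-3*w)*cos(w) dw.
Apply parts again with u = cos(w), dv = exp(-3*w) dw: ∫ exp(-3*w)*cos(w) dw = -exp(-3*w)*cos(w)/3 − (1/3)·I. Substituting back brings back I: I = -exp(-3*w)*sin(w)/3 - exp(-3*w)*cos(w)/9 − (1/9)·I.
Solving for I: (1 + 1/9)·I equals the remaining terms, so I = (9/10)·(-exp(-3*w)*sin(w)/3 - exp(-3*w)*cos(w)/9).

-3*exp(-3*w)*sin(w)/10 - exp(-3*w)*cos(w)/10 + C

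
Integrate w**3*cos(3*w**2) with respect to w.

Let u = w², du = 2w dw; rewrite as (1/2)∫ u^1·cos(3u) du.
Now integrate by parts 1 time.

w**2*sin(3*w**2)/6 + cos(3*w**2)/18 + C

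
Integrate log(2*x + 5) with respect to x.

x*log(2*x + 5) - x + 5*log(2*x + 5)/2 + C

Use integration by parts with u = log(2*x + 5), dv = dx.
Then du = 2/(2*x + 5) dx and v = x.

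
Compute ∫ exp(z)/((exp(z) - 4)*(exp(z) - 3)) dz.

log(exp(z) - 4) - log(exp(z) - 3) + C

Let u = e^z, du = e^z dz.
The integral becomes ∫ du/((u-4)(u-3)); decompose into partial fractions.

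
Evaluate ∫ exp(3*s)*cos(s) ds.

Let I denote the integral. Integrate by parts with u = cos(s), dv = exp(3*s) ds, so v = exp(3*s)/3: I = exp(3*s)*cos(s)/3 + (1/3)·∫ exp(3*s)*sin(s) ds.
Apply parts again with u = sin(s), dv = exp(3*s) ds: ∫ exp(3*s)*sin(s) ds = exp(3*s)*sin(s)/3 − (1/3)·I. Substituting back brings back I: I = exp(3*s)*sin(s)/9 + exp(3*s)*cos(s)/3 − (1/9)·I.
Solving for I: (1 + 1/9)·I equals the remaining terms, so I = (9/10)·(exp(3*s)*sin(s)/9 + exp(3*s)*cos(s)/3).

exp(3*s)*sin(s)/10 + 3*exp(3*s)*cos(s)/10 + C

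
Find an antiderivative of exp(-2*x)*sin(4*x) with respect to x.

Let I denote the integral. Integrate by parts with u = sin(4*x), dv = exp(-2*x) dx, so v = -exp(-2*x)/2: I = -exp(-2*x)*sin(4*x)/2 + 2·∫ exp(-2*x)*cos(4*x) dx.
Apply parts again with u = cos(4*x), dv = exp(-2*x) dx: ∫ exp(-2*x)*cos(4*x) dx = -exp(-2*x)*cos(4*x)/2 − 2·I. Substituting back brings back I: I = -exp(-2*x)*sin(4*x)/2 - exp(-2*x)*cos(4*x) − 4·I.
Solving for I: (1 + 4)·I equals the remaining terms, so I = (1/5)·(-exp(-2*x)*sin(4*x)/2 - exp(-2*x)*cos(4*x)).

-exp(-2*x)*sin(4*x)/10 - exp(-2*x)*cos(4*x)/5 + C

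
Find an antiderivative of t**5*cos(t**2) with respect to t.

Let u = t², du = 2t dt; rewrite as (1/2)∫ u^2·cos(1u) du.
Now integrate by parts 2 times.

t**4*sin(t**2)/2 + t**2*cos(t**2) - sin(t**2) + C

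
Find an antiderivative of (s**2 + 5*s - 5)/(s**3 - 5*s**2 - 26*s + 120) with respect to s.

Factor the denominator: (s - 6)*(s - 4)*(s + 5).
Partial-fraction decomposition: -5/(99*(s + 5)) - 31/(18*(s - 4)) + 61/(22*(s - 6)).
Integrate each term: A/(s−a) contributes A·log|s−a|.

61*log(s - 6)/22 - 31*log(s - 4)/18 - 5*log(s + 5)/99 + C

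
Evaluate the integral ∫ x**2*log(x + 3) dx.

x**3*log(x + 3)/3 - x**3/9 + x**2/2 - 3*x + 9*log(x + 3) + C

Use integration by parts with u = log(x + 3), dv = x**2 dx.
Then du = 1/(x + 3) dx and v = x**3/3.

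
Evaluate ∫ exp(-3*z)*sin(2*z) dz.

-3*exp(-3*z)*sin(2*z)/13 - 2*exp(-3*z)*cos(2*z)/13 + C

Let I denote the integral. Integrate by parts with u = sin(2*z), dv = exp(-3*z) dz, so v = -exp(-3*z)/3: I = -exp(-3*z)*sin(2*z)/3 + (2/3)·∫ exp(-3*z)*cos(2*z) dz.
Apply parts again with u = cos(2*z), dv = exp(-3*z) dz: ∫ exp(-3*z)*cos(2*z) dz = -exp(-3*z)*cos(2*z)/3 − (2/3)·I. Substituting back brings back I: I = -exp(-3*z)*sin(2*z)/3 - 2*exp(-3*z)*cos(2*z)/9 − (4/9)·I.
Solving for I: (1 + 4/9)·I equals the remaining terms, so I = (9/13)·(-exp(-3*z)*sin(2*z)/3 - 2*exp(-3*z)*cos(2*z)/9).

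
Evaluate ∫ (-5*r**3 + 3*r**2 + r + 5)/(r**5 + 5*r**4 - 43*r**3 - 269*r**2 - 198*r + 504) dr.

-389*log(r - 7)/2145 - log(r - 1)/210 + 41*log(r + 3)/30 - 369*log(r + 4)/110 + 1187*log(r + 6)/546 + C

Factor the denominator: (r - 7)*(r - 1)*(r + 3)*(r + 4)*(r + 6).
Partial-fraction decomposition: 1187/(546*(r + 6)) - 369/(110*(r + 4)) + 41/(30*(r + 3)) - 1/(210*(r - 1)) - 389/(2145*(r - 7)).
Integrate each term: A/(r−a) contributes A·log|r−a|.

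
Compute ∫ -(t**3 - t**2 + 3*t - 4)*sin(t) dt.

Use integration by parts with u = t**3 - t**2 + 3*t - 4, dv = -sin(t) dt, so v = cos(t).
Apply parts 3 times (tabular method): alternate signs, differentiate u down to 0, integrate dv up.

t**3*cos(t) - 3*t**2*sin(t) - t**2*cos(t) + 2*t*sin(t) - 3*t*cos(t) + 3*sin(t) - 2*cos(t) + C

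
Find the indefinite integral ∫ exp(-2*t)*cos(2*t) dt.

Let I denote the integral. Integrate by parts with u = cos(2*t), dv = exp(-2*t) dt, so v = -exp(-2*t)/2: I = -exp(-2*t)*cos(2*t)/2 − ∫ exp(-2*t)*sin(2*t) dt.
Apply parts again with u = sin(2*t), dv = exp(-2*t) dt: ∫ exp(-2*t)*sin(2*t) dt = -exp(-2*t)*sin(2*t)/2 + I. Substituting back brings back I: I = exp(-2*t)*sin(2*t)/2 - exp(-2*t)*cos(2*t)/2 − I.
Solving for I: (1 + 1)·I equals the remaining terms, so I = (1/2)·(exp(-2*t)*sin(2*t)/2 - exp(-2*t)*cos(2*t)/2).

exp(-2*t)*sin(2*t)/4 - exp(-2*t)*cos(2*t)/4 + C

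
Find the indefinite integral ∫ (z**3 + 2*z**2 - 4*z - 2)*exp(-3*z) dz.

(-3*z**3 - 9*z**2 + 6*z + 8)*exp(-3*z)/9 + C

Use integration by parts with u = z**3 + 2*z**2 - 4*z - 2, dv = exp(-3*z) dz, so v = -exp(-3*z)/3.
Apply parts 3 times (tabular method): alternate signs, differentiate u down to 0, integrate dv up.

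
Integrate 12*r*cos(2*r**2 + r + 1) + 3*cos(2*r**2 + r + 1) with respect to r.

3*sin(2*r**2 + r + 1) + C

Let u = 2*r**2 + r + 1, so du = (4*r + 1) dr.
Rewriting, the integral becomes 3·∫ cos(u) du = 3·sin(u).
Substituting back, u = 2*r**2 + r + 1.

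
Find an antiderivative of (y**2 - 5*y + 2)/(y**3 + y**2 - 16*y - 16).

-log(y - 4)/20 - 8*log(y + 1)/15 + 19*log(y + 4)/12 + C

Factor the denominator: (y - 4)*(y + 1)*(y + 4).
Partial-fraction decomposition: 19/(12*(y + 4)) - 8/(15*(y + 1)) - 1/(20*(y - 4)).
Integrate each term: A/(y−a) contributes A·log|y−a|.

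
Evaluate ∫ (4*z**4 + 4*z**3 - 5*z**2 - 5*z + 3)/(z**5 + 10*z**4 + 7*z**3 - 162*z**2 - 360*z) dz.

Factor the denominator: z*(z - 4)*(z + 3)*(z + 5)*(z + 6).
Partial-fraction decomposition: 1391/(60*(z + 6)) - 1903/(90*(z + 5)) + 3/(2*(z + 3)) + 169/(360*(z - 4)) - 1/(120*z).
Integrate each term: A/(z−a) contributes A·log|z−a|.

-log(z)/120 + 169*log(z - 4)/360 + 3*log(z + 3)/2 - 1903*log(z + 5)/90 + 1391*log(z + 6)/60 + C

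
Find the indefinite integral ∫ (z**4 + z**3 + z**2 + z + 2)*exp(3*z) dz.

(27*z**4 - 9*z**3 + 36*z**2 + 3*z + 53)*exp(3*z)/81 + C

Use integration by parts with u = z**4 + z**3 + z**2 + z + 2, dv = exp(3*z) dz, so v = exp(3*z)/3.
Apply parts 4 times (tabular method): alternate signs, differentiate u down to 0, integrate dv up.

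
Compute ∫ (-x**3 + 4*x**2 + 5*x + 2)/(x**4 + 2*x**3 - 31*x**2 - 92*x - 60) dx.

Factor the denominator: (x - 6)*(x + 1)*(x + 2)*(x + 5).
Partial-fraction decomposition: -101/(66*(x + 5)) + 2/(3*(x + 2)) - 1/(14*(x + 1)) - 5/(77*(x - 6)).
Integrate each term: A/(x−a) contributes A·log|x−a|.

-5*log(x - 6)/77 - log(x + 1)/14 + 2*log(x + 2)/3 - 101*log(x + 5)/66 + C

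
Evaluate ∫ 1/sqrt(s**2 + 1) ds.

log(s + sqrt(s**2 + 1)) + C

Substitute s = tan(θ), so ds = sec(θ)^2 dθ and the radical becomes sqrt(s**2 + 1) = sec(θ) by the Pythagorean identity.
Integrate the resulting trig expression in θ, then back-substitute tan(θ) = s, sec(θ) = sqrt(s**2 + 1) (absorbing any constant into C).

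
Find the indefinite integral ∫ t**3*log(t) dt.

Use integration by parts with u = log(t), dv = t**3 dt.
Then du = 1/t dt and v = t**4/4.

t**4*log(t)/4 - t**4/16 + C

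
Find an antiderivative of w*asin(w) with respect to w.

Use integration by parts with u = arcsin(w), dv = w dw.
Then du = 1/sqrt(-w**2 + 1) dw.

w**2*asin(w)/2 + w*sqrt(-w**2 + 1)/4 - asin(w)/4 + C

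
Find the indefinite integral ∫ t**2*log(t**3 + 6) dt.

Let u = t**3 + 6, so du = (3*t**2) dt.
The integral becomes (1/3)·∫ log(u) du; integrate by parts with u′=log(u), dv′=du.

t**3*log(t**3 + 6)/3 - t**3/3 + 2*log(t**3 + 6) + C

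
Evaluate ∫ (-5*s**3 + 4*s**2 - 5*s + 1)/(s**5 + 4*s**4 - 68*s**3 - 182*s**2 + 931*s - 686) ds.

Factor the denominator: (s - 7)*(s - 2)*(s - 1)*(s + 7)**2.
Partial-fraction decomposition: 33133/(169344*(s + 7)) - 649/(336*(s + 7)**2) - 5/(384*(s - 1)) + 11/(135*(s - 2)) - 1553/(5880*(s - 7)).
Integrate each term; A/(s−a) gives A·log|s−a|; A/(s−a)² gives −A/(s−a).

-1553*log(s - 7)/5880 + 11*log(s - 2)/135 - 5*log(s - 1)/384 + 33133*log(s + 7)/169344 + 649/(336*s + 2352) + C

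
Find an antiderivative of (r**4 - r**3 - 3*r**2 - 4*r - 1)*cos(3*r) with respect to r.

r**4*sin(3*r)/3 - r**3*sin(3*r)/3 + 4*r**3*cos(3*r)/9 - 13*r**2*sin(3*r)/9 - r**2*cos(3*r)/3 - 10*r*sin(3*r)/9 - 26*r*cos(3*r)/27 - sin(3*r)/81 - 10*cos(3*r)/27 + C

Use integration by parts with u = r**4 - r**3 - 3*r**2 - 4*r - 1, dv = cos(3*r) dr, so v = sin(3*r)/3.
Apply parts 4 times (tabular method): alternate signs, differentiate u down to 0, integrate dv up.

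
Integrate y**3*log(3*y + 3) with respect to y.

y**4*log(3*y + 3)/4 - y**4/16 + y**3/12 - y**2/8 + y/4 - log(y + 1)/4 + C

Use integration by parts with u = log(3*y + 3), dv = y**3 dy.
Then du = 3/(3*y + 3) dy and v = y**4/4.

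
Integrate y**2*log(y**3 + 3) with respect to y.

y**3*log(y**3 + 3)/3 - y**3/3 + log(y**3 + 3) + C

Let u = y**3 + 3, so du = (3*y**2) dy.
The integral becomes (1/3)·∫ log(u) du; integrate by parts with u′=log(u), dv′=du.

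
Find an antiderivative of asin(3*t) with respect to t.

t*asin(3*t) + sqrt(-9*t**2 + 1)/3 + C

Use integration by parts with u = arcsin(3*t), dv = dt.
Then du = 3/sqrt(-9*t**2 + 1) dt.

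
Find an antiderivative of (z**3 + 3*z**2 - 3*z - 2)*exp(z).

Use integration by parts with u = z**3 + 3*z**2 - 3*z - 2, dv = exp(z) dz, so v = exp(z).
Apply parts 3 times (tabular method): alternate signs, differentiate u down to 0, integrate dv up.

(z**3 - 3*z + 1)*exp(z) + C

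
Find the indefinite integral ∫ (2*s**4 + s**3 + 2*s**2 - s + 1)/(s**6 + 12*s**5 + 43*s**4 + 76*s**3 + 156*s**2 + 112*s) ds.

Factor the denominator: s*(s + 1)*(s + 4)*(s + 7)*(s**2 + 4).
Partial-fraction decomposition: (12*s - 31)/(212*(s**2 + 4)) - 4565/(6678*(s + 7)) + 97/(144*(s + 4)) - 1/(18*(s + 1)) + 1/(112*s).
Integrate each term; A/(s−a) gives A·log|s−a|; the (Bs+D)/(s²+p²) term gives a log and an atan.

log(s)/112 - log(s + 1)/18 + 97*log(s + 4)/144 - 4565*log(s + 7)/6678 + 3*log(s**2 + 4)/106 - 31*atan(s/2)/424 + C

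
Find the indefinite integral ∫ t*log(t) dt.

t**2*log(t)/2 - t**2/4 + C

Use integration by parts with u = log(t), dv = t dt.
Then du = 1/t dt and v = t**2/2.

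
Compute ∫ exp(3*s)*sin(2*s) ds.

3*exp(3*s)*sin(2*s)/13 - 2*exp(3*s)*cos(2*s)/13 + C

Let I denote the integral. Integrate by parts with u = sin(2*s), dv = exp(3*s) ds, so v = exp(3*s)/3: I = exp(3*s)*sin(2*s)/3 − (2/3)·∫ exp(3*s)*cos(2*s) ds.
Apply parts again with u = cos(2*s), dv = exp(3*s) ds: ∫ exp(3*s)*cos(2*s) ds = exp(3*s)*cos(2*s)/3 + (2/3)·I. Substituting back brings back I: I = exp(3*s)*sin(2*s)/3 - 2*exp(3*s)*cos(2*s)/9 − (4/9)·I.
Solving for I: (1 + 4/9)·I equals the remaining terms, so I = (9/13)·(exp(3*s)*sin(2*s)/3 - 2*exp(3*s)*cos(2*s)/9).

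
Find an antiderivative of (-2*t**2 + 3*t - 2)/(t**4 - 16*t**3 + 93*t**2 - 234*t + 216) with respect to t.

Factor the denominator: (t - 6)*(t - 4)*(t - 3)**2.
Partial-fraction decomposition: -71/(9*(t - 3)) - 11/(3*(t - 3)**2) + 11/(t - 4) - 28/(9*(t - 6)).
Integrate each term; A/(t−a) gives A·log|t−a|; A/(t−a)² gives −A/(t−a).

-28*log(t - 6)/9 + 11*log(t - 4) - 71*log(t - 3)/9 + 11/(3*t - 9) + C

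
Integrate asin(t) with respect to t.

Use integration by parts with u = arcsin(t), dv = dt.
Then du = 1/sqrt(-t**2 + 1) dt.

t*asin(t) + sqrt(-t**2 + 1) + C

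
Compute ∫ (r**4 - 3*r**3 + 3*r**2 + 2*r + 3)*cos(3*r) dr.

r**4*sin(3*r)/3 - r**3*sin(3*r) + 4*r**3*cos(3*r)/9 + 5*r**2*sin(3*r)/9 - r**2*cos(3*r) + 4*r*sin(3*r)/3 + 10*r*cos(3*r)/27 + 71*sin(3*r)/81 + 4*cos(3*r)/9 + C

Use integration by parts with u = r**4 - 3*r**3 + 3*r**2 + 2*r + 3, dv = cos(3*r) dr, so v = sin(3*r)/3.
Apply parts 4 times (tabular method): alternate signs, differentiate u down to 0, integrate dv up.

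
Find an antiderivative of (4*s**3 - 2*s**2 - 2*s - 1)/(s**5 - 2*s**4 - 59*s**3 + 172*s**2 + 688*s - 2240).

439*log(s - 5)/108 - 30147*log(s - 4)/7744 + 281*log(s + 4)/1728 - 1457*log(s + 7)/4356 + 215/(88*s - 352) + C

Factor the denominator: (s - 5)*(s - 4)**2*(s + 4)*(s + 7).
Partial-fraction decomposition: -1457/(4356*(s + 7)) + 281/(1728*(s + 4)) - 30147/(7744*(s - 4)) - 215/(88*(s - 4)**2) + 439/(108*(s - 5)).
Integrate each term; A/(s−a) gives A·log|s−a|; A/(s−a)² gives −A/(s−a).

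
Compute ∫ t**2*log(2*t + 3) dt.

Use integration by parts with u = log(2*t + 3), dv = t**2 dt.
Then du = 2/(2*t + 3) dt and v = t**3/3.

t**3*log(2*t + 3)/3 - t**3/9 + t**2/4 - 3*t/4 + 9*log(2*t + 3)/8 + C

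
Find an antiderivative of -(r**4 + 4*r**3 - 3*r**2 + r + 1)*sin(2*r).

Use integration by parts with u = r**4 + 4*r**3 - 3*r**2 + r + 1, dv = -sin(2*r) dr, so v = cos(2*r)/2.
Apply parts 4 times (tabular method): alternate signs, differentiate u down to 0, integrate dv up.

r**4*cos(2*r)/2 - r**3*sin(2*r) + 2*r**3*cos(2*r) - 3*r**2*sin(2*r) - 3*r**2*cos(2*r) + 3*r*sin(2*r) - 5*r*cos(2*r)/2 + 5*sin(2*r)/4 + 2*cos(2*r) + C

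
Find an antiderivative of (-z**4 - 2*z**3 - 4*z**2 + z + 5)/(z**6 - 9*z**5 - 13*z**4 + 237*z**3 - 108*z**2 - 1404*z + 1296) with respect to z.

23257*log(z - 6)/121500 - 163*log(z - 3)/756 + log(z - 1)/1000 - 61*log(z + 3)/1944 + 191*log(z + 4)/3500 + 1861/(1350*z - 8100) + C

Factor the denominator: (z - 6)**2*(z - 3)*(z - 1)*(z + 3)*(z + 4).
Partial-fraction decomposition: 191/(3500*(z + 4)) - 61/(1944*(z + 3)) + 1/(1000*(z - 1)) - 163/(756*(z - 3)) + 23257/(121500*(z - 6)) - 1861/(1350*(z - 6)**2).
Integrate each term; A/(z−a) gives A·log|z−a|; A/(z−a)² gives −A/(z−a).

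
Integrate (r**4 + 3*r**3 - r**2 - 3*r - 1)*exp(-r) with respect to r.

(-r**4 - 7*r**3 - 20*r**2 - 37*r - 36)*exp(-r) + C

Use integration by parts with u = r**4 + 3*r**3 - r**2 - 3*r - 1, dv = exp(-r) dr, so v = -exp(-r).
Apply parts 4 times (tabular method): alternate signs, differentiate u down to 0, integrate dv up.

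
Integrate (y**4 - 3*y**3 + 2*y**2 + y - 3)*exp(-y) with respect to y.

Use integration by parts with u = y**4 - 3*y**3 + 2*y**2 + y - 3, dv = exp(-y) dy, so v = -exp(-y).
Apply parts 4 times (tabular method): alternate signs, differentiate u down to 0, integrate dv up.

(-y**4 - y**3 - 5*y**2 - 11*y - 8)*exp(-y) + C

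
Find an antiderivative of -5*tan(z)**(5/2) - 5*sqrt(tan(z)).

Let u = tan(z), so du = (tan(z)**2 + 1) dz.
Rewriting, the integral becomes -5·∫ √u du = -5·(2/3)u^(3/2).
Substituting back, u = tan(z).

-10*tan(z)**(3/2)/3 + C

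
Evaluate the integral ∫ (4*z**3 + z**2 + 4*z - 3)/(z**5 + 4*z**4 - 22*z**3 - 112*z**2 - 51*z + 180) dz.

Factor the denominator: (z - 5)*(z - 1)*(z + 3)**2*(z + 4).
Partial-fraction decomposition: -259/(45*(z + 4)) + 709/(128*(z + 3)) - 57/(16*(z + 3)**2) - 3/(160*(z - 1)) + 271/(1152*(z - 5)).
Integrate each term; A/(z−a) gives A·log|z−a|; A/(z−a)² gives −A/(z−a).

271*log(z - 5)/1152 - 3*log(z - 1)/160 + 709*log(z + 3)/128 - 259*log(z + 4)/45 + 57/(16*z + 48) + C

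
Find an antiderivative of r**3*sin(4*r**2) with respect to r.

-r**2*cos(4*r**2)/8 + sin(4*r**2)/32 + C

Let u = r², du = 2r dr; rewrite as (1/2)∫ u^1·sin(4u) du.
Now integrate by parts 1 time.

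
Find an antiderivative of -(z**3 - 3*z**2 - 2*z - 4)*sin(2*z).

Use integration by parts with u = z**3 - 3*z**2 - 2*z - 4, dv = -sin(2*z) dz, so v = cos(2*z)/2.
Apply parts 3 times (tabular method): alternate signs, differentiate u down to 0, integrate dv up.

z**3*cos(2*z)/2 - 3*z**2*sin(2*z)/4 - 3*z**2*cos(2*z)/2 + 3*z*sin(2*z)/2 - 7*z*cos(2*z)/4 + 7*sin(2*z)/8 - 5*cos(2*z)/4 + C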